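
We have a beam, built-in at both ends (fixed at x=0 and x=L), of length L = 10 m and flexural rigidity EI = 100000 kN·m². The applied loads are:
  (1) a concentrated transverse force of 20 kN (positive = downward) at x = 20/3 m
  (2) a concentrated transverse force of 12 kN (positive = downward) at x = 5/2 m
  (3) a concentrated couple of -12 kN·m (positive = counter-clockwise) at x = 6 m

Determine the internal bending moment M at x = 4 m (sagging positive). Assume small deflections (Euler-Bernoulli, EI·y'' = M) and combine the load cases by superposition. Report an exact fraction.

M(4) = 228931/27000 kN·m

Load 1 — point force P=20 kN at a=20/3 m (b=L-a=10/3):
  M_1 = Pb²(3a+b)x/L³ - Pab²/L²  [x≤a] = 20·(10/3)²·(3·(20/3)+(10/3))·4/10³ - 20·(20/3)·(10/3)²/10² = 160/27 kN·m
Load 2 — point force P=12 kN at a=5/2 m (b=L-a=15/2):
  M_2 = Pa²(a+3b)(L-x)/L³ - Pa²b/L²  [x>a] = 12·(5/2)²·((5/2)+3·(15/2))·(10-4)/10³ - 12·(5/2)²·(15/2)/10² = 45/8 kN·m
Load 3 — applied couple M₀=-12 kN·m at a=6 m (b=L-a=4):
  M_3 = R_Ax - M_A  [x≤a] with R_A=-216/125, M_A=-96/25 = (-216/125)·4 - (-96/25) = -384/125 kN·m
Superposition: M = Σ M_i = 228931/27000 kN·m ≈ 8.478926 kN·m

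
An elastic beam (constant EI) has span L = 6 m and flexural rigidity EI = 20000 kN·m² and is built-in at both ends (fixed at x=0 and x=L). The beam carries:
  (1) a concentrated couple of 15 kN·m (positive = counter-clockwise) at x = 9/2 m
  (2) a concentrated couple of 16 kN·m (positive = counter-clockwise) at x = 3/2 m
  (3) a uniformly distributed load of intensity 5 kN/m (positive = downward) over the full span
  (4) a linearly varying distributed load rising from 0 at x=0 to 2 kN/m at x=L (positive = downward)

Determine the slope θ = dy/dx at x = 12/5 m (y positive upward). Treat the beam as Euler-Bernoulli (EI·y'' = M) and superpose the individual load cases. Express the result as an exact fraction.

θ(12/5) = -17667/50000000 rad

Load 1 — applied couple M₀=15 kN·m at a=9/2 m (b=L-a=3/2):
  θ_1 = (R_Ax²/2 - M_Ax)/EI  [x≤a] with R_A=45/16, M_A=75/16 = ((45/16)·(12/5)²/2 - (75/16)·(12/5))/20000 = -63/400000 rad
Load 2 — applied couple M₀=16 kN·m at a=3/2 m (b=L-a=9/2):
  θ_2 = (R_Ax²/2 - M_Ax - M₀(x-a))/EI  [x>a] with R_A=3, M_A=-3 = (3·(12/5)²/2 - (-3)·(12/5) - 16·((12/5)-(3/2)))/20000 = 9/125000 rad
Load 3 — uniform load w=5 kN/m over full span:
  θ_3 = -wx(L-x)(L-2x)/(12EI) = -5·(12/5)·(6-(12/5))·(6-2·(12/5))/(12·20000) = -27/125000 rad
Load 4 — triangular load w₀=2 kN/m (0→w₀ over full span):
  θ_4 = -w₀(2x(L-x)(L-2x)(x+2L)+x²(L-x)²)/(120LEI) = -2·(2·(12/5)·(6-(12/5))·(6-2·(12/5))·((12/5)+2·6)+(12/5)²·(6-(12/5))²)/(120·6·20000) = -81/1562500 rad
Superposition: θ = Σ θ_i = -17667/50000000 rad ≈ -0.000353 rad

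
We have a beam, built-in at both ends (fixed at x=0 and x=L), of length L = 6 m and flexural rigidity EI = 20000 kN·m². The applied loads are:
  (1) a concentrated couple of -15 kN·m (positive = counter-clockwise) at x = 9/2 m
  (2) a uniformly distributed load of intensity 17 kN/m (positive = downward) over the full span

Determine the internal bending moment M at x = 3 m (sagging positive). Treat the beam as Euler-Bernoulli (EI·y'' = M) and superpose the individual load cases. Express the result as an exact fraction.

M(3) = 87/4 kN·m

Load 1 — applied couple M₀=-15 kN·m at a=9/2 m (b=L-a=3/2):
  M_1 = R_Ax - M_A  [x≤a] with R_A=-45/16, M_A=-75/16 = (-45/16)·3 - (-75/16) = -15/4 kN·m
Load 2 — uniform load w=17 kN/m over full span:
  M_2 = wLx/2 - wL²/12 - wx²/2 = 17·6·3/2 - 17·6²/12 - 17·3²/2 = 51/2 kN·m
Superposition: M = Σ M_i = 87/4 kN·m ≈ 21.750000 kN·m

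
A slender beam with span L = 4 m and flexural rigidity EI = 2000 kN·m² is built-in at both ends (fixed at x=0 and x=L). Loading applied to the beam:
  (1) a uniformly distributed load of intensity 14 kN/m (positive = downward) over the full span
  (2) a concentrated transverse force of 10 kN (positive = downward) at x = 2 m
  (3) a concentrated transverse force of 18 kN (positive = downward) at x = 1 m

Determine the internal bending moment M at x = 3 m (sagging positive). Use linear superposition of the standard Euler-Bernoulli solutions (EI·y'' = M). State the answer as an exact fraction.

Load 1 — uniform load w=14 kN/m over full span:
  M_1 = wLx/2 - wL²/12 - wx²/2 = 14·4·3/2 - 14·4²/12 - 14·3²/2 = 7/3 kN·m
Load 2 — point force P=10 kN at a=2 m (b=L-a=2):
  M_2 = Pa²(a+3b)(L-x)/L³ - Pa²b/L²  [x>a] = 10·2²·(2+3·2)·(4-3)/4³ - 10·2²·2/4² = 0 kN·m
Load 3 — point force P=18 kN at a=1 m (b=L-a=3):
  M_3 = Pa²(a+3b)(L-x)/L³ - Pa²b/L²  [x>a] = 18·1²·(1+3·3)·(4-3)/4³ - 18·1²·3/4² = -9/16 kN·m
Superposition: M = Σ M_i = 85/48 kN·m ≈ 1.770833 kN·m

M(3) = 85/48 kN·m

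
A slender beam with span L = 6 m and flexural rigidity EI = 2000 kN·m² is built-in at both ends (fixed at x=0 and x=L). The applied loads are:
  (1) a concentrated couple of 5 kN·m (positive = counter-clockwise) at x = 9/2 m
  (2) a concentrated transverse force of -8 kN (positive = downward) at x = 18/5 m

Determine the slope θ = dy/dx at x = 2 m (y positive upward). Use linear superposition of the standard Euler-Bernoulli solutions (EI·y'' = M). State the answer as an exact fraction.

Load 1 — applied couple M₀=5 kN·m at a=9/2 m (b=L-a=3/2):
  θ_1 = (R_Ax²/2 - M_Ax)/EI  [x≤a] with R_A=15/16, M_A=25/16 = ((15/16)·2²/2 - (25/16)·2)/2000 = -1/1600 rad
Load 2 — point force P=-8 kN at a=18/5 m (b=L-a=12/5):
  θ_2 = -Pb²x(2aL-(3a+b)x)/(2L³EI)  [x≤a] = -(-8)·(12/5)²·2·(2·(18/5)·6-(3·(18/5)+(12/5))·2)/(2·6³·2000) = 28/15625 rad
Superposition: θ = Σ θ_i = 1167/1000000 rad ≈ 0.001167 rad

θ(2) = 1167/1000000 rad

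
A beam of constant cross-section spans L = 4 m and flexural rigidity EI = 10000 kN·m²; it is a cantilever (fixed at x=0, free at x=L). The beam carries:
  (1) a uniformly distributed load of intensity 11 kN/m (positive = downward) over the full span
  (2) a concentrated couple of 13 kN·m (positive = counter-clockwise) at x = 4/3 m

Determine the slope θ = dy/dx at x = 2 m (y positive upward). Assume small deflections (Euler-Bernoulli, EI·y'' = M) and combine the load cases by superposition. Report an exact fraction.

θ(2) = -16/1875 rad

Load 1 — uniform load w=11 kN/m over full span:
  θ_1 = -wx(x²-3Lx+3L²)/(6EI) = -11·2·(2²-3·4·2+3·4²)/(6·10000) = -77/7500 rad
Load 2 — applied couple M₀=13 kN·m at a=4/3 m (b=L-a=8/3):
  θ_2 = M₀a/EI  [x>a] = 13·(4/3)/10000 = 13/7500 rad
Superposition: θ = Σ θ_i = -16/1875 rad ≈ -0.008533 rad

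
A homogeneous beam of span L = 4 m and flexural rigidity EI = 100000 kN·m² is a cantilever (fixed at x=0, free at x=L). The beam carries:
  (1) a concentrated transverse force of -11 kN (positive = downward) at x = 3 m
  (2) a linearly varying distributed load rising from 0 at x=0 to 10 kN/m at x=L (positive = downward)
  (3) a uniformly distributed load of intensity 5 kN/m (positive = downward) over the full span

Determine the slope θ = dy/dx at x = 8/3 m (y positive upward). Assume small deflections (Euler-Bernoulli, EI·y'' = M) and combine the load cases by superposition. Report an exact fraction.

Load 1 — point force P=-11 kN at a=3 m (b=L-a=1):
  θ_1 = -Px(2a-x)/(2EI)  [x≤a] = -(-11)·(8/3)·(2·3-(8/3))/(2·100000) = 11/22500 rad
Load 2 — triangular load w₀=10 kN/m (0→w₀ over full span):
  θ_2 = (w₀Lx²/4-w₀L²x/3-w₀x⁴/(24L))/EI = (10·4·(8/3)²/4-10·4²·(8/3)/3-10·(8/3)⁴/(24·4))/100000 = -116/151875 rad
Load 3 — uniform load w=5 kN/m over full span:
  θ_3 = -wx(x²-3Lx+3L²)/(6EI) = -5·(8/3)·((8/3)²-3·4·(8/3)+3·4²)/(6·100000) = -26/50625 rad
Superposition: θ = Σ θ_i = -479/607500 rad ≈ -0.000788 rad

θ(8/3) = -479/607500 rad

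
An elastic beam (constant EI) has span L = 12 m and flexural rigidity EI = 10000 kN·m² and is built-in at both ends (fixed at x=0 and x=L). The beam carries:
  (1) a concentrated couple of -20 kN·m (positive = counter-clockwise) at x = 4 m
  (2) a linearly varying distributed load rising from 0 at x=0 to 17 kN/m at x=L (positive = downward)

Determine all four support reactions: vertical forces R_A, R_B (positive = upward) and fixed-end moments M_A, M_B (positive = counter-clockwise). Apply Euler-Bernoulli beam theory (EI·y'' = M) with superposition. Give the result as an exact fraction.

R_A = 1277/45 kN, M_A = 408/5 kN·m, R_B = 3313/45 kN, M_B = -1936/15 kN·m

Load 1 — applied couple M₀=-20 kN·m at a=4 m (b=L-a=8):
  R_A = 6M₀ab/L³ = 6·(-20)·4·8/12³ = -20/9 kN
  M_A = M₀b(2a-b)/L² = (-20)·8·(2·4-8)/12² = 0 kN·m
  R_B = -6M₀ab/L³ = -6·(-20)·4·8/12³ = 20/9 kN
  M_B = M₀a(2b-a)/L² = (-20)·4·(2·8-4)/12² = -20/3 kN·m
Load 2 — triangular load w₀=17 kN/m (0→w₀ over full span):
  R_A = 3w₀L/20 = 3·17·12/20 = 153/5 kN
  M_A = w₀L²/30 = 17·12²/30 = 408/5 kN·m
  R_B = 7w₀L/20 = 7·17·12/20 = 357/5 kN
  M_B = -w₀L²/20 = -17·12²/20 = -612/5 kN·m
Superposition: R_A = 1277/45 kN, M_A = 408/5 kN·m, R_B = 3313/45 kN, M_B = -1936/15 kN·m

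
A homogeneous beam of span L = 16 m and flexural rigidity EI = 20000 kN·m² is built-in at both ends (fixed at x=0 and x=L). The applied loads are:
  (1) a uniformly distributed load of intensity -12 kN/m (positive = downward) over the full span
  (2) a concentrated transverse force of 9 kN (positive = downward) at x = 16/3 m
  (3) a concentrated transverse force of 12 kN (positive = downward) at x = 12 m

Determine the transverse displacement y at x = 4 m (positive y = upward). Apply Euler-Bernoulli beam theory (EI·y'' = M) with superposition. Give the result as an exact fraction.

y(4) = 2251/45000 m

Load 1 — uniform load w=-12 kN/m over full span:
  y_1 = -wx²(L-x)²/(24EI) = -(-12)·4²·(16-4)²/(24·20000) = 36/625 m
Load 2 — point force P=9 kN at a=16/3 m (b=L-a=32/3):
  y_2 = -Pb²x²(3aL-(3a+b)x)/(6L³EI)  [x≤a] = -9·(32/3)²·4²·(3·(16/3)·16-(3·(16/3)+(32/3))·4)/(6·16³·20000) = -28/5625 m
Load 3 — point force P=12 kN at a=12 m (b=L-a=4):
  y_3 = -Pb²x²(3aL-(3a+b)x)/(6L³EI)  [x≤a] = -12·4²·4²·(3·12·16-(3·12+4)·4)/(6·16³·20000) = -13/5000 m
Superposition: y = Σ y_i = 2251/45000 m ≈ 0.050022 m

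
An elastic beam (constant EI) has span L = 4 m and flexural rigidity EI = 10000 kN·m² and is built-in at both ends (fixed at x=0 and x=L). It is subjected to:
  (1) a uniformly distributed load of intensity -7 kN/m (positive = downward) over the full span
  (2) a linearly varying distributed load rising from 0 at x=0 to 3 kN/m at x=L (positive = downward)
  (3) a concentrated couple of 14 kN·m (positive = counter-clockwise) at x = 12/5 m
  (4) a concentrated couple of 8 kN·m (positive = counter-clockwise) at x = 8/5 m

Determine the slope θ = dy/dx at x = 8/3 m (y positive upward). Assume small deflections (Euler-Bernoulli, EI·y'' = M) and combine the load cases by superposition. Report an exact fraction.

θ(8/3) = -209/2531250 rad

Load 1 — uniform load w=-7 kN/m over full span:
  θ_1 = -wx(L-x)(L-2x)/(12EI) = -(-7)·(8/3)·(4-(8/3))·(4-2·(8/3))/(12·10000) = -14/50625 rad
Load 2 — triangular load w₀=3 kN/m (0→w₀ over full span):
  θ_2 = -w₀(2x(L-x)(L-2x)(x+2L)+x²(L-x)²)/(120LEI) = -3·(2·(8/3)·(4-(8/3))·(4-2·(8/3))·((8/3)+2·4)+(8/3)²·(4-(8/3))²)/(120·4·10000) = 14/253125 rad
Load 3 — applied couple M₀=14 kN·m at a=12/5 m (b=L-a=8/5):
  θ_3 = (R_Ax²/2 - M_Ax - M₀(x-a))/EI  [x>a] with R_A=126/25, M_A=112/25 = ((126/25)·(8/3)²/2 - (112/25)·(8/3) - 14·((8/3)-(12/5)))/10000 = 7/31250 rad
Load 4 — applied couple M₀=8 kN·m at a=8/5 m (b=L-a=12/5):
  θ_4 = (R_Ax²/2 - M_Ax - M₀(x-a))/EI  [x>a] with R_A=72/25, M_A=24/25 = ((72/25)·(8/3)²/2 - (24/25)·(8/3) - 8·((8/3)-(8/5)))/10000 = -4/46875 rad
Superposition: θ = Σ θ_i = -209/2531250 rad ≈ -0.000083 rad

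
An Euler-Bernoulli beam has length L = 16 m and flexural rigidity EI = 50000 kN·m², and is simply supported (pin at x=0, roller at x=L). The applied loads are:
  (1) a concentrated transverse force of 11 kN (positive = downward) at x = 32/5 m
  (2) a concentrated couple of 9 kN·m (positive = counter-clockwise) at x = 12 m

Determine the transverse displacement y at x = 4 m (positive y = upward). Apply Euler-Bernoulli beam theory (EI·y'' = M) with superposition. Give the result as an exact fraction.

Load 1 — point force P=11 kN at a=32/5 m (b=L-a=48/5):
  y_1 = -Pbx(L²-b²-x²)/(6LEI)  [x≤a] = -11·(48/5)·4·(16²-(48/5)²-4²)/(6·16·50000) = -5082/390625 m
Load 2 — applied couple M₀=9 kN·m at a=12 m (b=L-a=4):
  y_2 = (M₀x³/(6L)+C₁x)/EI  [x≤a] with C₁=M₀(3b²-L²)/(6L)=-39/2 = (9·4³/(6·16)+(-39/2)·4)/50000 = -9/6250 m
Superposition: y = Σ y_i = -11289/781250 m ≈ -0.014450 m

y(4) = -11289/781250 m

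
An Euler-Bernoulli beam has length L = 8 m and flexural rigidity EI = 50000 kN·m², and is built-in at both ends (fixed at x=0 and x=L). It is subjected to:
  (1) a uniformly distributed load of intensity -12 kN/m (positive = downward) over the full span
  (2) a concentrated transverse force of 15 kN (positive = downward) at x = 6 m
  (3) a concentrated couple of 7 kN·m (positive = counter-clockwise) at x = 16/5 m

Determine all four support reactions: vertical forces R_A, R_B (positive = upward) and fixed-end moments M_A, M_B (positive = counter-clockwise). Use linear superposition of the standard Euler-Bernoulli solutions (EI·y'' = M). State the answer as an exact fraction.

R_A = -35517/800 kN, M_A = -11507/200 kN·m, R_B = -29283/800 kN, M_B = 9873/200 kN·m

Load 1 — uniform load w=-12 kN/m over full span:
  R_A = wL/2 = (-12)·8/2 = -48 kN
  M_A = wL²/12 = (-12)·8²/12 = -64 kN·m
  R_B = wL/2 = (-12)·8/2 = -48 kN
  M_B = -wL²/12 = -(-12)·8²/12 = 64 kN·m
Load 2 — point force P=15 kN at a=6 m (b=L-a=2):
  R_A = Pb²(3a+b)/L³ = 15·2²·(3·6+2)/8³ = 75/32 kN
  M_A = Pab²/L² = 15·6·2²/8² = 45/8 kN·m
  R_B = Pa²(a+3b)/L³ = 15·6²·(6+3·2)/8³ = 405/32 kN
  M_B = -Pa²b/L² = -15·6²·2/8² = -135/8 kN·m
Load 3 — applied couple M₀=7 kN·m at a=16/5 m (b=L-a=24/5):
  R_A = 6M₀ab/L³ = 6·7·(16/5)·(24/5)/8³ = 63/50 kN
  M_A = M₀b(2a-b)/L² = 7·(24/5)·(2·(16/5)-(24/5))/8² = 21/25 kN·m
  R_B = -6M₀ab/L³ = -6·7·(16/5)·(24/5)/8³ = -63/50 kN
  M_B = M₀a(2b-a)/L² = 7·(16/5)·(2·(24/5)-(16/5))/8² = 56/25 kN·m
Superposition: R_A = -35517/800 kN, M_A = -11507/200 kN·m, R_B = -29283/800 kN, M_B = 9873/200 kN·m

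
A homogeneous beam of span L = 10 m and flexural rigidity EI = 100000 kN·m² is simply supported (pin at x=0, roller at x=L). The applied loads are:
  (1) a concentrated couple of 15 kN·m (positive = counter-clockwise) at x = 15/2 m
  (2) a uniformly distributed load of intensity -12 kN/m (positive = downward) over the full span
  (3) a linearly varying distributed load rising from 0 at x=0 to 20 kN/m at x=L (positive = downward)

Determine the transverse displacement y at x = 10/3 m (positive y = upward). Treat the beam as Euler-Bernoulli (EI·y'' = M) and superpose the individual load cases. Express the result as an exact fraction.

y(10/3) = 9433/4665600 m

Load 1 — applied couple M₀=15 kN·m at a=15/2 m (b=L-a=5/2):
  y_1 = (M₀x³/(6L)+C₁x)/EI  [x≤a] with C₁=M₀(3b²-L²)/(6L)=-325/16 = (15·(10/3)³/(6·10)+(-325/16)·(10/3))/100000 = -101/172800 m
Load 2 — uniform load w=-12 kN/m over full span:
  y_2 = -wx(L³-2Lx²+x³)/(24EI) = -(-12)·(10/3)·(10³-2·10·(10/3)²+(10/3)³)/(24·100000) = 11/810 m
Load 3 — triangular load w₀=20 kN/m (0→w₀ over full span):
  y_3 = -w₀x(7L⁴-10L²x²+3x⁴)/(360LEI) = -20·(10/3)·(7·10⁴-10·10²·(10/3)²+3·(10/3)⁴)/(360·10·100000) = -8/729 m
Superposition: y = Σ y_i = 9433/4665600 m ≈ 0.002022 m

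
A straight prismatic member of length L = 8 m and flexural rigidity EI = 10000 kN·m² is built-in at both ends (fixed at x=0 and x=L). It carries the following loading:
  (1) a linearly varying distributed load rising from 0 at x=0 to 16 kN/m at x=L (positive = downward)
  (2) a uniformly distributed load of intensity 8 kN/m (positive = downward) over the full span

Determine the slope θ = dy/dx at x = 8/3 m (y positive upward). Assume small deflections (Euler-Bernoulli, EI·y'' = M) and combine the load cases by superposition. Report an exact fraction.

θ(8/3) = -3968/759375 rad

Load 1 — triangular load w₀=16 kN/m (0→w₀ over full span):
  θ_1 = -w₀(2x(L-x)(L-2x)(x+2L)+x²(L-x)²)/(120LEI) = -16·(2·(8/3)·(8-(8/3))·(8-2·(8/3))·((8/3)+2·8)+(8/3)²·(8-(8/3))²)/(120·8·10000) = -2048/759375 rad
Load 2 — uniform load w=8 kN/m over full span:
  θ_2 = -wx(L-x)(L-2x)/(12EI) = -8·(8/3)·(8-(8/3))·(8-2·(8/3))/(12·10000) = -128/50625 rad
Superposition: θ = Σ θ_i = -3968/759375 rad ≈ -0.005225 rad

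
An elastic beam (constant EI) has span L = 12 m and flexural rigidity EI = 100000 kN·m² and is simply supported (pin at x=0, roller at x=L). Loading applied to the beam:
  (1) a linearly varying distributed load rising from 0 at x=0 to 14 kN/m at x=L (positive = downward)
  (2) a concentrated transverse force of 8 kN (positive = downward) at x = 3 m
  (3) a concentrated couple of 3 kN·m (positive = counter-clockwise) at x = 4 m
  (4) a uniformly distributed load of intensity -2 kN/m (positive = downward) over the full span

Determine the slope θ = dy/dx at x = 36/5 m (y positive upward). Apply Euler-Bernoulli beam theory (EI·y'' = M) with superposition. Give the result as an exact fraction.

Load 1 — triangular load w₀=14 kN/m (0→w₀ over full span):
  θ_1 = -w₀(7L⁴-30L²x²+15x⁴)/(360LEI) = -14·(7·12⁴-30·12²·(36/5)²+15·(36/5)⁴)/(360·12·100000) = 2436/1953125 rad
Load 2 — point force P=8 kN at a=3 m (b=L-a=9):
  θ_2 = -Pa(2L²-6Lx+3x²+a²)/(6LEI)  [x>a] = -8·3·(2·12²-6·12·(36/5)+3·(36/5)²+3²)/(6·12·100000) = 549/2500000 rad
Load 3 — applied couple M₀=3 kN·m at a=4 m (b=L-a=8):
  θ_3 = (M₀x²/(2L)-M₀(x-a)+C₁)/EI  [x>a] with C₁=M₀(3b²-L²)/(6L)=2 = (3·(36/5)²/(2·12)-3·((36/5)-4)+2)/100000 = -7/625000 rad
Load 4 — uniform load w=-2 kN/m over full span:
  θ_4 = -w(L³-6Lx²+4x³)/(24EI) = -(-2)·(12³-6·12·(36/5)²+4·(36/5)³)/(24·100000) = -333/781250 rad
Superposition: θ = Σ θ_i = 64337/62500000 rad ≈ 0.001029 rad

θ(36/5) = 64337/62500000 rad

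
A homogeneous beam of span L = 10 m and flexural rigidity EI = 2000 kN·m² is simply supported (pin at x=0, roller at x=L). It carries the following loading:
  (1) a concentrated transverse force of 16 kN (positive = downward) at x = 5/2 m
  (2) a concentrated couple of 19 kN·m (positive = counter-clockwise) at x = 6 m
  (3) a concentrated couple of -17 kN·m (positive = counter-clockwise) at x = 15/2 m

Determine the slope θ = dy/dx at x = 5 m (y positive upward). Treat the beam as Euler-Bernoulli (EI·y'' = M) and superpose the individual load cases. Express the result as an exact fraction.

Load 1 — point force P=16 kN at a=5/2 m (b=L-a=15/2):
  θ_1 = -Pa(2L²-6Lx+3x²+a²)/(6LEI)  [x>a] = -16·(5/2)·(2·10²-6·10·5+3·5²+(5/2)²)/(6·10·2000) = 1/160 rad
Load 2 — applied couple M₀=19 kN·m at a=6 m (b=L-a=4):
  θ_2 = (M₀x²/(2L)+C₁)/EI  [x≤a] with C₁=M₀(3b²-L²)/(6L)=-247/15 = (19·5²/(2·10)+(-247/15))/2000 = 437/120000 rad
Load 3 — applied couple M₀=-17 kN·m at a=15/2 m (b=L-a=5/2):
  θ_3 = (M₀x²/(2L)+C₁)/EI  [x≤a] with C₁=M₀(3b²-L²)/(6L)=1105/48 = ((-17)·5²/(2·10)+(1105/48))/2000 = 17/19200 rad
Superposition: θ = Σ θ_i = 5173/480000 rad ≈ 0.010777 rad

θ(5) = 5173/480000 rad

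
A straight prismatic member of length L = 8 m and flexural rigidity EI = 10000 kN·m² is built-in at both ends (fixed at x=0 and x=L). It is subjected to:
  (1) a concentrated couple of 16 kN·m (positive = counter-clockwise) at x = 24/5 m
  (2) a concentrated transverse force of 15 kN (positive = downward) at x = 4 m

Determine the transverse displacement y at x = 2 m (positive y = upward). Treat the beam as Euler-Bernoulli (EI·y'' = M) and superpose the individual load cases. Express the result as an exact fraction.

y(2) = -33/12500 m

Load 1 — applied couple M₀=16 kN·m at a=24/5 m (b=L-a=16/5):
  y_1 = (R_Ax³/6 - M_Ax²/2)/EI  [x≤a] with R_A=72/25, M_A=128/25 = ((72/25)·2³/6 - (128/25)·2²/2)/10000 = -2/3125 m
Load 2 — point force P=15 kN at a=4 m (b=L-a=4):
  y_2 = -Pb²x²(3aL-(3a+b)x)/(6L³EI)  [x≤a] = -15·4²·2²·(3·4·8-(3·4+4)·2)/(6·8³·10000) = -1/500 m
Superposition: y = Σ y_i = -33/12500 m ≈ -0.002640 m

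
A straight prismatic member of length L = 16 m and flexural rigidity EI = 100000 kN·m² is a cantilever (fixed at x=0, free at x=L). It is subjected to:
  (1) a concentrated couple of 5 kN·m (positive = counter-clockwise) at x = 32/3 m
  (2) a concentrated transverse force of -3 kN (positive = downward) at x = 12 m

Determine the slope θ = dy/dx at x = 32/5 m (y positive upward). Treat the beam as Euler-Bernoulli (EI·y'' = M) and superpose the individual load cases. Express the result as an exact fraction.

θ(32/5) = 157/78125 rad

Load 1 — applied couple M₀=5 kN·m at a=32/3 m (b=L-a=16/3):
  θ_1 = M₀x/EI  [x≤a] = 5·(32/5)/100000 = 1/3125 rad
Load 2 — point force P=-3 kN at a=12 m (b=L-a=4):
  θ_2 = -Px(2a-x)/(2EI)  [x≤a] = -(-3)·(32/5)·(2·12-(32/5))/(2·100000) = 132/78125 rad
Superposition: θ = Σ θ_i = 157/78125 rad ≈ 0.002010 rad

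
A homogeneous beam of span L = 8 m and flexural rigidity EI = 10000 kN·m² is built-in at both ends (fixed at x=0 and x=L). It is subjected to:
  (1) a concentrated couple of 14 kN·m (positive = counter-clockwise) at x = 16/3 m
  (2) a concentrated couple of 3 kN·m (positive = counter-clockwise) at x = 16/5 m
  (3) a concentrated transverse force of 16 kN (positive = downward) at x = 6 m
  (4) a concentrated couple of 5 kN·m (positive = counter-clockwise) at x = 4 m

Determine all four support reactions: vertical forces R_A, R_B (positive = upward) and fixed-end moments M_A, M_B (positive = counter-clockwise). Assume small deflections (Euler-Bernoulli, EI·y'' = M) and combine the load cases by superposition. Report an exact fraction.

Load 1 — applied couple M₀=14 kN·m at a=16/3 m (b=L-a=8/3):
  R_A = 6M₀ab/L³ = 6·14·(16/3)·(8/3)/8³ = 7/3 kN
  M_A = M₀b(2a-b)/L² = 14·(8/3)·(2·(16/3)-(8/3))/8² = 14/3 kN·m
  R_B = -6M₀ab/L³ = -6·14·(16/3)·(8/3)/8³ = -7/3 kN
  M_B = M₀a(2b-a)/L² = 14·(16/3)·(2·(8/3)-(16/3))/8² = 0 kN·m
Load 2 — applied couple M₀=3 kN·m at a=16/5 m (b=L-a=24/5):
  R_A = 6M₀ab/L³ = 6·3·(16/5)·(24/5)/8³ = 27/50 kN
  M_A = M₀b(2a-b)/L² = 3·(24/5)·(2·(16/5)-(24/5))/8² = 9/25 kN·m
  R_B = -6M₀ab/L³ = -6·3·(16/5)·(24/5)/8³ = -27/50 kN
  M_B = M₀a(2b-a)/L² = 3·(16/5)·(2·(24/5)-(16/5))/8² = 24/25 kN·m
Load 3 — point force P=16 kN at a=6 m (b=L-a=2):
  R_A = Pb²(3a+b)/L³ = 16·2²·(3·6+2)/8³ = 5/2 kN
  M_A = Pab²/L² = 16·6·2²/8² = 6 kN·m
  R_B = Pa²(a+3b)/L³ = 16·6²·(6+3·2)/8³ = 27/2 kN
  M_B = -Pa²b/L² = -16·6²·2/8² = -18 kN·m
Load 4 — applied couple M₀=5 kN·m at a=4 m (b=L-a=4):
  R_A = 6M₀ab/L³ = 6·5·4·4/8³ = 15/16 kN
  M_A = M₀b(2a-b)/L² = 5·4·(2·4-4)/8² = 5/4 kN·m
  R_B = -6M₀ab/L³ = -6·5·4·4/8³ = -15/16 kN
  M_B = M₀a(2b-a)/L² = 5·4·(2·4-4)/8² = 5/4 kN·m
Superposition: R_A = 7573/1200 kN, M_A = 3683/300 kN·m, R_B = 11627/1200 kN, M_B = -1579/100 kN·m

R_A = 7573/1200 kN, M_A = 3683/300 kN·m, R_B = 11627/1200 kN, M_B = -1579/100 kN·m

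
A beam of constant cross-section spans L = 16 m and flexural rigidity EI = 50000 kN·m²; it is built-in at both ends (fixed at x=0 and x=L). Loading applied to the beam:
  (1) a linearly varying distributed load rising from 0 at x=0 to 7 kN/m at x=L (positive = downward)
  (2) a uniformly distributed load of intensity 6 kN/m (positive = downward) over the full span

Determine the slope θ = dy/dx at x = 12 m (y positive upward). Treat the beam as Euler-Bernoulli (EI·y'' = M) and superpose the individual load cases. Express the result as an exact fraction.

Load 1 — triangular load w₀=7 kN/m (0→w₀ over full span):
  θ_1 = -w₀(2x(L-x)(L-2x)(x+2L)+x²(L-x)²)/(120LEI) = -7·(2·12·(16-12)·(16-2·12)·(12+2·16)+12²·(16-12)²)/(120·16·50000) = 287/125000 rad
Load 2 — uniform load w=6 kN/m over full span:
  θ_2 = -wx(L-x)(L-2x)/(12EI) = -6·12·(16-12)·(16-2·12)/(12·50000) = 12/3125 rad
Superposition: θ = Σ θ_i = 767/125000 rad ≈ 0.006136 rad

θ(12) = 767/125000 rad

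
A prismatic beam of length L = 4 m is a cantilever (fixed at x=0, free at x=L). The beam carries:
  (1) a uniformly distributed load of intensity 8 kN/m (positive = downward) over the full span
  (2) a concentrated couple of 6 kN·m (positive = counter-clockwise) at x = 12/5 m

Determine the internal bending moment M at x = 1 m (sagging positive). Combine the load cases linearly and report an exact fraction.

M(1) = -30 kN·m

Load 1 — uniform load w=8 kN/m over full span:
  M_1 = -w(L-x)²/2 = -8·(4-1)²/2 = -36 kN·m
Load 2 — applied couple M₀=6 kN·m at a=12/5 m (b=L-a=8/5):
  M_2 = M₀  [x≤a] = 6 = 6 kN·m
Superposition: M = Σ M_i = -30 kN·m ≈ -30.000000 kN·m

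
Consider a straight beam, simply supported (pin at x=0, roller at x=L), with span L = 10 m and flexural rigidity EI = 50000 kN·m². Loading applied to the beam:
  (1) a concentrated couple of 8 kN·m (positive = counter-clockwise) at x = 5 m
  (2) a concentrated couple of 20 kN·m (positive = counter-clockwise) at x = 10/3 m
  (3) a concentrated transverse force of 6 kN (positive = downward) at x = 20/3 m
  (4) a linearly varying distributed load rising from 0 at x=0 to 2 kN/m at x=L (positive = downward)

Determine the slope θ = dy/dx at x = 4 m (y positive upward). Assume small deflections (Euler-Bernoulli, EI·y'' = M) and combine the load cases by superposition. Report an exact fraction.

θ(4) = -94/421875 rad

Load 1 — applied couple M₀=8 kN·m at a=5 m (b=L-a=5):
  θ_1 = (M₀x²/(2L)+C₁)/EI  [x≤a] with C₁=M₀(3b²-L²)/(6L)=-10/3 = (8·4²/(2·10)+(-10/3))/50000 = 23/375000 rad
Load 2 — applied couple M₀=20 kN·m at a=10/3 m (b=L-a=20/3):
  θ_2 = (M₀x²/(2L)-M₀(x-a)+C₁)/EI  [x>a] with C₁=M₀(3b²-L²)/(6L)=100/9 = (20·4²/(2·10)-20·(4-(10/3))+(100/9))/50000 = 31/112500 rad
Load 3 — point force P=6 kN at a=20/3 m (b=L-a=10/3):
  θ_3 = -Pb(L²-b²-3x²)/(6LEI)  [x≤a] = -6·(10/3)·(10²-(10/3)²-3·4²)/(6·10·50000) = -23/84375 rad
Load 4 — triangular load w₀=2 kN/m (0→w₀ over full span):
  θ_4 = -w₀(7L⁴-30L²x²+15x⁴)/(360LEI) = -2·(7·10⁴-30·10²·4²+15·4⁴)/(360·10·50000) = -323/1125000 rad
Superposition: θ = Σ θ_i = -94/421875 rad ≈ -0.000223 rad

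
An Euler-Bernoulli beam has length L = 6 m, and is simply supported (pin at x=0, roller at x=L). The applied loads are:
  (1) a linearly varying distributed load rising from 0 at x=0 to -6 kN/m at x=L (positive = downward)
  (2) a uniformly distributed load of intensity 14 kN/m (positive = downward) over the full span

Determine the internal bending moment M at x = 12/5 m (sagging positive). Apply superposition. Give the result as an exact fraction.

Load 1 — triangular load w₀=-6 kN/m (0→w₀ over full span):
  M_1 = w₀Lx/6 - w₀x³/(6L) = (-6)·6·(12/5)/6 - (-6)·(12/5)³/(6·6) = -1512/125 kN·m
Load 2 — uniform load w=14 kN/m over full span:
  M_2 = wx(L-x)/2 = 14·(12/5)·(6-(12/5))/2 = 1512/25 kN·m
Superposition: M = Σ M_i = 6048/125 kN·m ≈ 48.384000 kN·m

M(12/5) = 6048/125 kN·m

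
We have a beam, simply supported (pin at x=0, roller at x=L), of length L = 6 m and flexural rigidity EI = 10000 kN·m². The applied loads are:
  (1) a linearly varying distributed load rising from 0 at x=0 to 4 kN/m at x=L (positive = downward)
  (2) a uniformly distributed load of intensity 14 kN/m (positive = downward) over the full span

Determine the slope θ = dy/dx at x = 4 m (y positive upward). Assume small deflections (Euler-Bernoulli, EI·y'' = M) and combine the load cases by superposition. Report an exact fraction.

Load 1 — triangular load w₀=4 kN/m (0→w₀ over full span):
  θ_1 = -w₀(7L⁴-30L²x²+15x⁴)/(360LEI) = -4·(7·6⁴-30·6²·4²+15·4⁴)/(360·6·10000) = 91/112500 rad
Load 2 — uniform load w=14 kN/m over full span:
  θ_2 = -w(L³-6Lx²+4x³)/(24EI) = -14·(6³-6·6·4²+4·4³)/(24·10000) = 91/15000 rad
Superposition: θ = Σ θ_i = 1547/225000 rad ≈ 0.006876 rad

θ(4) = 1547/225000 rad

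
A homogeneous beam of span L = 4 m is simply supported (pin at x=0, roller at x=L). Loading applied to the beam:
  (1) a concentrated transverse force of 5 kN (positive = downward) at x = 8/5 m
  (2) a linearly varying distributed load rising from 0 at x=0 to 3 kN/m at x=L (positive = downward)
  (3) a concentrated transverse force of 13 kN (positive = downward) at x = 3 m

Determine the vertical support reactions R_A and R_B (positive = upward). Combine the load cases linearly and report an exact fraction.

R_A = 33/4 kN, R_B = 63/4 kN

Load 1 — point force P=5 kN at a=8/5 m (b=L-a=12/5):
  R_A = Pb/L = 5·(12/5)/4 = 3 kN
  R_B = Pa/L = 5·(8/5)/4 = 2 kN
Load 2 — triangular load w₀=3 kN/m (0→w₀ over full span):
  R_A = w₀L/6 = 3·4/6 = 2 kN
  R_B = w₀L/3 = 3·4/3 = 4 kN
Load 3 — point force P=13 kN at a=3 m (b=L-a=1):
  R_A = Pb/L = 13·1/4 = 13/4 kN
  R_B = Pa/L = 13·3/4 = 39/4 kN
Superposition: R_A = 33/4 kN, R_B = 63/4 kN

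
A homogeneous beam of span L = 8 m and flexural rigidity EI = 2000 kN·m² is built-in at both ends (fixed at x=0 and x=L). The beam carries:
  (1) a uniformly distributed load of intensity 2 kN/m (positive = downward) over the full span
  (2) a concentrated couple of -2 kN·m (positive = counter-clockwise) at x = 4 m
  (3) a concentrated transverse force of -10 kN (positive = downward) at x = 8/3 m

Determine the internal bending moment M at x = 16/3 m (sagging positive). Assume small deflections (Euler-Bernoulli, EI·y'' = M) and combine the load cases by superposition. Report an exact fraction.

M(16/3) = 497/162 kN·m

Load 1 — uniform load w=2 kN/m over full span:
  M_1 = wLx/2 - wL²/12 - wx²/2 = 2·8·(16/3)/2 - 2·8²/12 - 2·(16/3)²/2 = 32/9 kN·m
Load 2 — applied couple M₀=-2 kN·m at a=4 m (b=L-a=4):
  M_2 = R_Ax - M_A - M₀  [x>a] with R_A=-3/8, M_A=-1/2 = (-3/8)·(16/3) - (-1/2) - (-2) = 1/2 kN·m
Load 3 — point force P=-10 kN at a=8/3 m (b=L-a=16/3):
  M_3 = Pa²(a+3b)(L-x)/L³ - Pa²b/L²  [x>a] = (-10)·(8/3)²·((8/3)+3·(16/3))·(8-(16/3))/8³ - (-10)·(8/3)²·(16/3)/8² = -80/81 kN·m
Superposition: M = Σ M_i = 497/162 kN·m ≈ 3.067901 kN·m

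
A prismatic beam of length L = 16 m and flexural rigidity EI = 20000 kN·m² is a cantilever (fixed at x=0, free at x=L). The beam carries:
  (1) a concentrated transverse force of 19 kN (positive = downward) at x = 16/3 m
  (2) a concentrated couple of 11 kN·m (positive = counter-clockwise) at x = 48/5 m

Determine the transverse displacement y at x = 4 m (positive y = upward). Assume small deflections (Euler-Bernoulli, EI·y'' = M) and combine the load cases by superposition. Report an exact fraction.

y(4) = -13/500 m

Load 1 — point force P=19 kN at a=16/3 m (b=L-a=32/3):
  y_1 = -Px²(3a-x)/(6EI)  [x≤a] = -19·4²·(3·(16/3)-4)/(6·20000) = -19/625 m
Load 2 — applied couple M₀=11 kN·m at a=48/5 m (b=L-a=32/5):
  y_2 = M₀x²/(2EI)  [x≤a] = 11·4²/(2·20000) = 11/2500 m
Superposition: y = Σ y_i = -13/500 m ≈ -0.026000 m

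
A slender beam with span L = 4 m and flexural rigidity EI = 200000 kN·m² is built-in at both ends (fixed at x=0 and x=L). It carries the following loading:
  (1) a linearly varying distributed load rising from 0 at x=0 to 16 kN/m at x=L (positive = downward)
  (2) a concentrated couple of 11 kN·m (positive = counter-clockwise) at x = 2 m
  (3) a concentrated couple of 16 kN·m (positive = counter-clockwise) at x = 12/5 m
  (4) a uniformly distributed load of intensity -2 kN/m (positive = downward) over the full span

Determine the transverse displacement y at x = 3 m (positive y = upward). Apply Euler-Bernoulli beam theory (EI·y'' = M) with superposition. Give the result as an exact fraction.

y(3) = -149/16000000 m

Load 1 — triangular load w₀=16 kN/m (0→w₀ over full span):
  y_1 = -w₀x²(L-x)²(x+2L)/(120LEI) = -16·3²·(4-3)²·(3+2·4)/(120·4·200000) = -33/2000000 m
Load 2 — applied couple M₀=11 kN·m at a=2 m (b=L-a=2):
  y_2 = (R_Ax³/6 - M_Ax²/2 - M₀(x-a)²/2)/EI  [x>a] with R_A=33/8, M_A=11/4 = ((33/8)·3³/6 - (11/4)·3²/2 - 11·(3-2)²/2)/200000 = 11/3200000 m
Load 3 — applied couple M₀=16 kN·m at a=12/5 m (b=L-a=8/5):
  y_3 = (R_Ax³/6 - M_Ax²/2 - M₀(x-a)²/2)/EI  [x>a] with R_A=144/25, M_A=128/25 = ((144/25)·3³/6 - (128/25)·3²/2 - 16·(3-(12/5))²/2)/200000 = 0 m
Load 4 — uniform load w=-2 kN/m over full span:
  y_4 = -wx²(L-x)²/(24EI) = -(-2)·3²·(4-3)²/(24·200000) = 3/800000 m
Superposition: y = Σ y_i = -149/16000000 m ≈ -0.000009 m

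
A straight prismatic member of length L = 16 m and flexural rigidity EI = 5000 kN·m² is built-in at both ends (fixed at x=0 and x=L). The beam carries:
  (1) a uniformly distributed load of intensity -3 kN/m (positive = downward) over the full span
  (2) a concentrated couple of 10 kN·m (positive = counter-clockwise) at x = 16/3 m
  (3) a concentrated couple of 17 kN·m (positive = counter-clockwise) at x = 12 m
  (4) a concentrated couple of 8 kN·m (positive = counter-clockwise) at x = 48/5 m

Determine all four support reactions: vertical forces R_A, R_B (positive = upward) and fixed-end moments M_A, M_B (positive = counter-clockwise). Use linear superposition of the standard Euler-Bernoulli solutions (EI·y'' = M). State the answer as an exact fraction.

R_A = -204013/9600 kN, M_A = -22451/400 kN·m, R_B = -256787/9600 kN, M_B = 78127/1200 kN·m

Load 1 — uniform load w=-3 kN/m over full span:
  R_A = wL/2 = (-3)·16/2 = -24 kN
  M_A = wL²/12 = (-3)·16²/12 = -64 kN·m
  R_B = wL/2 = (-3)·16/2 = -24 kN
  M_B = -wL²/12 = -(-3)·16²/12 = 64 kN·m
Load 2 — applied couple M₀=10 kN·m at a=16/3 m (b=L-a=32/3):
  R_A = 6M₀ab/L³ = 6·10·(16/3)·(32/3)/16³ = 5/6 kN
  M_A = M₀b(2a-b)/L² = 10·(32/3)·(2·(16/3)-(32/3))/16² = 0 kN·m
  R_B = -6M₀ab/L³ = -6·10·(16/3)·(32/3)/16³ = -5/6 kN
  M_B = M₀a(2b-a)/L² = 10·(16/3)·(2·(32/3)-(16/3))/16² = 10/3 kN·m
Load 3 — applied couple M₀=17 kN·m at a=12 m (b=L-a=4):
  R_A = 6M₀ab/L³ = 6·17·12·4/16³ = 153/128 kN
  M_A = M₀b(2a-b)/L² = 17·4·(2·12-4)/16² = 85/16 kN·m
  R_B = -6M₀ab/L³ = -6·17·12·4/16³ = -153/128 kN
  M_B = M₀a(2b-a)/L² = 17·12·(2·4-12)/16² = -51/16 kN·m
Load 4 — applied couple M₀=8 kN·m at a=48/5 m (b=L-a=32/5):
  R_A = 6M₀ab/L³ = 6·8·(48/5)·(32/5)/16³ = 18/25 kN
  M_A = M₀b(2a-b)/L² = 8·(32/5)·(2·(48/5)-(32/5))/16² = 64/25 kN·m
  R_B = -6M₀ab/L³ = -6·8·(48/5)·(32/5)/16³ = -18/25 kN
  M_B = M₀a(2b-a)/L² = 8·(48/5)·(2·(32/5)-(48/5))/16² = 24/25 kN·m
Superposition: R_A = -204013/9600 kN, M_A = -22451/400 kN·m, R_B = -256787/9600 kN, M_B = 78127/1200 kN·m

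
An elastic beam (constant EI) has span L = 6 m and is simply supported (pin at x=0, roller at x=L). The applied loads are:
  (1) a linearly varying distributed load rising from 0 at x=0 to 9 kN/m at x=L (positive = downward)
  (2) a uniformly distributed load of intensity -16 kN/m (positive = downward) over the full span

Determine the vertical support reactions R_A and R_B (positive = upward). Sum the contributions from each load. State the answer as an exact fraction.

R_A = -39 kN, R_B = -30 kN

Load 1 — triangular load w₀=9 kN/m (0→w₀ over full span):
  R_A = w₀L/6 = 9·6/6 = 9 kN
  R_B = w₀L/3 = 9·6/3 = 18 kN
Load 2 — uniform load w=-16 kN/m over full span:
  R_A = wL/2 = (-16)·6/2 = -48 kN
  R_B = wL/2 = (-16)·6/2 = -48 kN
Superposition: R_A = -39 kN, R_B = -30 kN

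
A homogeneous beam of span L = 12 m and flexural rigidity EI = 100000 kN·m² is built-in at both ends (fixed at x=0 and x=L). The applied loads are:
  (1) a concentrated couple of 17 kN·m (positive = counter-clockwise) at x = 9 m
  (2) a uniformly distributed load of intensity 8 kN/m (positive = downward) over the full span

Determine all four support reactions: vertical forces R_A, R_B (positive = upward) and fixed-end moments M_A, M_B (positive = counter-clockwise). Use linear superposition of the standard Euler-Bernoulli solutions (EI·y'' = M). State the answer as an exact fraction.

R_A = 1587/32 kN, M_A = 1621/16 kN·m, R_B = 1485/32 kN, M_B = -1587/16 kN·m

Load 1 — applied couple M₀=17 kN·m at a=9 m (b=L-a=3):
  R_A = 6M₀ab/L³ = 6·17·9·3/12³ = 51/32 kN
  M_A = M₀b(2a-b)/L² = 17·3·(2·9-3)/12² = 85/16 kN·m
  R_B = -6M₀ab/L³ = -6·17·9·3/12³ = -51/32 kN
  M_B = M₀a(2b-a)/L² = 17·9·(2·3-9)/12² = -51/16 kN·m
Load 2 — uniform load w=8 kN/m over full span:
  R_A = wL/2 = 8·12/2 = 48 kN
  M_A = wL²/12 = 8·12²/12 = 96 kN·m
  R_B = wL/2 = 8·12/2 = 48 kN
  M_B = -wL²/12 = -8·12²/12 = -96 kN·m
Superposition: R_A = 1587/32 kN, M_A = 1621/16 kN·m, R_B = 1485/32 kN, M_B = -1587/16 kN·m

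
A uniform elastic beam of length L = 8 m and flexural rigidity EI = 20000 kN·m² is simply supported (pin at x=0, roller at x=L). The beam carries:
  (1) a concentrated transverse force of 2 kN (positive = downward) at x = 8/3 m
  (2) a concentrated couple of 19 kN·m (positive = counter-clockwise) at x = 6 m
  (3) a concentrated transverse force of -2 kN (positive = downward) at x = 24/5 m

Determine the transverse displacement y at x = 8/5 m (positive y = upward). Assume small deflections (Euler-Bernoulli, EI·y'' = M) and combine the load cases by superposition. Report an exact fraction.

y(8/5) = -162613/101250000 m

Load 1 — point force P=2 kN at a=8/3 m (b=L-a=16/3):
  y_1 = -Pbx(L²-b²-x²)/(6LEI)  [x≤a] = -2·(16/3)·(8/5)·(8²-(16/3)²-(8/5)²)/(6·8·20000) = -3712/6328125 m
Load 2 — applied couple M₀=19 kN·m at a=6 m (b=L-a=2):
  y_2 = (M₀x³/(6L)+C₁x)/EI  [x≤a] with C₁=M₀(3b²-L²)/(6L)=-247/12 = (19·(8/5)³/(6·8)+(-247/12)·(8/5))/20000 = -1957/1250000 m
Load 3 — point force P=-2 kN at a=24/5 m (b=L-a=16/5):
  y_3 = -Pbx(L²-b²-x²)/(6LEI)  [x≤a] = -(-2)·(16/5)·(8/5)·(8²-(16/5)²-(8/5)²)/(6·8·20000) = 128/234375 m
Superposition: y = Σ y_i = -162613/101250000 m ≈ -0.001606 m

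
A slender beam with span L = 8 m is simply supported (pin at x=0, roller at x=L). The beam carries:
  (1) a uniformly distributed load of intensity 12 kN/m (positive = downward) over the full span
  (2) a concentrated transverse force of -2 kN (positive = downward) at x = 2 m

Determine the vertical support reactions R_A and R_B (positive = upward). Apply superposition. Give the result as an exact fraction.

R_A = 93/2 kN, R_B = 95/2 kN

Load 1 — uniform load w=12 kN/m over full span:
  R_A = wL/2 = 12·8/2 = 48 kN
  R_B = wL/2 = 12·8/2 = 48 kN
Load 2 — point force P=-2 kN at a=2 m (b=L-a=6):
  R_A = Pb/L = (-2)·6/8 = -3/2 kN
  R_B = Pa/L = (-2)·2/8 = -1/2 kN
Superposition: R_A = 93/2 kN, R_B = 95/2 kN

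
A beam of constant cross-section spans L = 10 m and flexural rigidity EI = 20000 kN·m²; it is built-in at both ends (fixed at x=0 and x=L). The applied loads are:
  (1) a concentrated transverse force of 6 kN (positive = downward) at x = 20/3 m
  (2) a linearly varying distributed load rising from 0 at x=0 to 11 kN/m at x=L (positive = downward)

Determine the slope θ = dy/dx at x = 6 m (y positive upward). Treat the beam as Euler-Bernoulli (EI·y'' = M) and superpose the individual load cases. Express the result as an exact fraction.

θ(6) = 71/75000 rad

Load 1 — point force P=6 kN at a=20/3 m (b=L-a=10/3):
  θ_1 = -Pb²x(2aL-(3a+b)x)/(2L³EI)  [x≤a] = -6·(10/3)²·6·(2·(20/3)·10-(3·(20/3)+(10/3))·6)/(2·10³·20000) = 1/15000 rad
Load 2 — triangular load w₀=11 kN/m (0→w₀ over full span):
  θ_2 = -w₀(2x(L-x)(L-2x)(x+2L)+x²(L-x)²)/(120LEI) = -11·(2·6·(10-6)·(10-2·6)·(6+2·10)+6²·(10-6)²)/(120·10·20000) = 11/12500 rad
Superposition: θ = Σ θ_i = 71/75000 rad ≈ 0.000947 rad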